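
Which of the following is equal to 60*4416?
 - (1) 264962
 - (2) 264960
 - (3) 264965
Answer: 2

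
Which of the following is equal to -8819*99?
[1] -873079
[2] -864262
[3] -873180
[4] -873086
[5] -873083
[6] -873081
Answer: 6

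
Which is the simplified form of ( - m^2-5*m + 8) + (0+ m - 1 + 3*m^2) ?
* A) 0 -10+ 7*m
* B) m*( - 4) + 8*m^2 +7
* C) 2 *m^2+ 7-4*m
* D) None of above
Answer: C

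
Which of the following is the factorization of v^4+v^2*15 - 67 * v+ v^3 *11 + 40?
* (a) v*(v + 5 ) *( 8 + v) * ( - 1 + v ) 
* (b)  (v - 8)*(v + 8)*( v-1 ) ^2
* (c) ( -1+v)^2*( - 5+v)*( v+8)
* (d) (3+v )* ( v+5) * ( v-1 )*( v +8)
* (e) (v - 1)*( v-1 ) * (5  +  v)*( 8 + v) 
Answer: e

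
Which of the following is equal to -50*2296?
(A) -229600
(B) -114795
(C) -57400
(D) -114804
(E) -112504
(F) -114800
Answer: F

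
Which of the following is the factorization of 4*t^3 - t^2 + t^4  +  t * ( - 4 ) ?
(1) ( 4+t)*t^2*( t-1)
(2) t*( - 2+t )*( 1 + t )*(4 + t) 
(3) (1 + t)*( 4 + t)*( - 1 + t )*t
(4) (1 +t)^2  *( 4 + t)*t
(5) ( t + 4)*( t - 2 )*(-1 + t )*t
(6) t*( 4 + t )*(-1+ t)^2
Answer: 3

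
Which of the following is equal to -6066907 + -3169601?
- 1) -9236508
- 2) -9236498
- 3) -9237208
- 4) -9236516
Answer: 1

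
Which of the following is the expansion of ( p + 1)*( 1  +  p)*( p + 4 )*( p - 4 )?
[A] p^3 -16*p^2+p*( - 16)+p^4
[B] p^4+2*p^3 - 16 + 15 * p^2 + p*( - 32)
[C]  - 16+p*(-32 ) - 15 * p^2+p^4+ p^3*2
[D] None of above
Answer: C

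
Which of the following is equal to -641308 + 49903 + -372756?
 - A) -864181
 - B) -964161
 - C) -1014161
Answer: B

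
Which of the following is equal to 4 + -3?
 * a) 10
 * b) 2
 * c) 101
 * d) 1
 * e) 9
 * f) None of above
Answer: d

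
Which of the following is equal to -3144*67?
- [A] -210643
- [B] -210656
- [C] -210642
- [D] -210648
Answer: D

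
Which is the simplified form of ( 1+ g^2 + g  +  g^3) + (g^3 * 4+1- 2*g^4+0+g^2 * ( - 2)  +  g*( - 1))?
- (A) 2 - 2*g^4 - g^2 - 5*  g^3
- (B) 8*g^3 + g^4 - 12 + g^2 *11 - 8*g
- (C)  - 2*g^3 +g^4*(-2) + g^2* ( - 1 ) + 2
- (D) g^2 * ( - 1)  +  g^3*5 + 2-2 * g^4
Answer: D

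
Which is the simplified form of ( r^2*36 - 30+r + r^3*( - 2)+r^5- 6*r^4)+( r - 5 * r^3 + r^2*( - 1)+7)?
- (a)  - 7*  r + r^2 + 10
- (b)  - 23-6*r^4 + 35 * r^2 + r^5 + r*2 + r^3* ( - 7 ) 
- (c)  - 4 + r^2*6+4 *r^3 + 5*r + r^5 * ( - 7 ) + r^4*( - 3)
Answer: b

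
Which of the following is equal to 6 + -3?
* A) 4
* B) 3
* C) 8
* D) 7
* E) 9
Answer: B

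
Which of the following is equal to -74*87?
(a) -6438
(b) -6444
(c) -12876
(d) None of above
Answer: a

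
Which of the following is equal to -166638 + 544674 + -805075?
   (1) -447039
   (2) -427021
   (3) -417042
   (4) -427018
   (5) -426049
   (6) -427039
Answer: 6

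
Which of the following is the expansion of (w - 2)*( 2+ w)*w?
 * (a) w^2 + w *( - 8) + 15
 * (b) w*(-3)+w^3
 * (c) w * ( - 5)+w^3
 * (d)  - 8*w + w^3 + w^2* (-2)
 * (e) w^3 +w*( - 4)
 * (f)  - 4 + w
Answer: e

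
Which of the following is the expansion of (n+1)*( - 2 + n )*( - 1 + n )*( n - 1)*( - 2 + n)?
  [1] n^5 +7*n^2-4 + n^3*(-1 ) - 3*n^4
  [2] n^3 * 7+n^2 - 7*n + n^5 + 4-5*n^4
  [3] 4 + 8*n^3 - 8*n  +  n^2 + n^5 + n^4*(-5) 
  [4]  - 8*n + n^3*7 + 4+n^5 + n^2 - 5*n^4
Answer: 4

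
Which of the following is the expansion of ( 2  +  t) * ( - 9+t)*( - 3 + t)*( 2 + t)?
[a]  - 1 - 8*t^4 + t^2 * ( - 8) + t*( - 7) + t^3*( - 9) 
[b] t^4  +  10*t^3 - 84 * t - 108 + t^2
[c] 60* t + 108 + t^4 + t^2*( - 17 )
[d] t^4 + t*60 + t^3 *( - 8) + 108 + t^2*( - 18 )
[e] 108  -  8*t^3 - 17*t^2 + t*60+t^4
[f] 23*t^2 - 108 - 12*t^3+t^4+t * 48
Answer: e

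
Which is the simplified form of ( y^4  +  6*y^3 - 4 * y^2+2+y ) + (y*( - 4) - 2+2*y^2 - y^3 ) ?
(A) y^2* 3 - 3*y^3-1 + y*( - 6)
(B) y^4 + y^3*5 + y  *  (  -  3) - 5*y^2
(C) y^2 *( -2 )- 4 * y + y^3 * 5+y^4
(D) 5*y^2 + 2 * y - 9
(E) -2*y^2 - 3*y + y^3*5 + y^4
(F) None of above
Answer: E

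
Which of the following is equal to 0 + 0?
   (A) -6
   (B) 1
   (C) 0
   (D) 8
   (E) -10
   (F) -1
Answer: C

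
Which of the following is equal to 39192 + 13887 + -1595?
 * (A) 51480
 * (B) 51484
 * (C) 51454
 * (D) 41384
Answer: B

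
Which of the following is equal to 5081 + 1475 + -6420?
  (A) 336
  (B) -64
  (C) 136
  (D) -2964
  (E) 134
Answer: C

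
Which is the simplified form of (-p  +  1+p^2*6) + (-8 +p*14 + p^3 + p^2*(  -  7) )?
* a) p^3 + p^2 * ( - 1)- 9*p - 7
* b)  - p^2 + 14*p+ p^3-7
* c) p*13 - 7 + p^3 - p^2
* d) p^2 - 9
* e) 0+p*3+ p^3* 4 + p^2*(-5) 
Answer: c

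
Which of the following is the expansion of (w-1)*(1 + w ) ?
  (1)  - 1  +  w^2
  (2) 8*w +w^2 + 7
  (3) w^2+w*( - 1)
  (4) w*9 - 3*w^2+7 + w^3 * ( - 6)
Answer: 1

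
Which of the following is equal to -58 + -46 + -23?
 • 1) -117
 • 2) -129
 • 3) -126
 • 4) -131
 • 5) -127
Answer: 5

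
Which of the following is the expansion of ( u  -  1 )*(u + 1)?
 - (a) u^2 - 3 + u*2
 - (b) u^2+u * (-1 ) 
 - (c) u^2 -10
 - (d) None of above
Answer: d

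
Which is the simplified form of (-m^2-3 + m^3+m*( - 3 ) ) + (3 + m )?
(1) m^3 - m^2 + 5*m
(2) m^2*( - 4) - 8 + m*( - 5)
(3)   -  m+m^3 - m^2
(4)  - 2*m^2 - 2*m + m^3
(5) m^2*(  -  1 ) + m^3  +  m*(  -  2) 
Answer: 5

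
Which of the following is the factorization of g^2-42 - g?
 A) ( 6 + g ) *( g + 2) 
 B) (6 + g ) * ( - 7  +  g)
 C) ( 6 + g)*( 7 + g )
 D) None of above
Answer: B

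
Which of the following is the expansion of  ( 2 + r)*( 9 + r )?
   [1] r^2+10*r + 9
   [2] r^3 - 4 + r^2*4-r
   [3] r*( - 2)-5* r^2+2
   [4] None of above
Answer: 4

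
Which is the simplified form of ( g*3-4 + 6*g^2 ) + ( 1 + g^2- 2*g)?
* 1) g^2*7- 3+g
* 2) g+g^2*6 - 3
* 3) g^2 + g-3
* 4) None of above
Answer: 1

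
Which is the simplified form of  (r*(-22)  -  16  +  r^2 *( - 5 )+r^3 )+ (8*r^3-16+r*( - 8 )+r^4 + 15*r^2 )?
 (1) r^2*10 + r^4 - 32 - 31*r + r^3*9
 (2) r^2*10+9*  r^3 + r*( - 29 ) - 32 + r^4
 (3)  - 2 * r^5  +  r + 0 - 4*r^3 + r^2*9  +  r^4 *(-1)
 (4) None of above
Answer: 4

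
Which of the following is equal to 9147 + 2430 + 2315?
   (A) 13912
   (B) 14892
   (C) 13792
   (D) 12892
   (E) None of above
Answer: E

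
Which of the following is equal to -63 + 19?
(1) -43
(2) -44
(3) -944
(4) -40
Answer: 2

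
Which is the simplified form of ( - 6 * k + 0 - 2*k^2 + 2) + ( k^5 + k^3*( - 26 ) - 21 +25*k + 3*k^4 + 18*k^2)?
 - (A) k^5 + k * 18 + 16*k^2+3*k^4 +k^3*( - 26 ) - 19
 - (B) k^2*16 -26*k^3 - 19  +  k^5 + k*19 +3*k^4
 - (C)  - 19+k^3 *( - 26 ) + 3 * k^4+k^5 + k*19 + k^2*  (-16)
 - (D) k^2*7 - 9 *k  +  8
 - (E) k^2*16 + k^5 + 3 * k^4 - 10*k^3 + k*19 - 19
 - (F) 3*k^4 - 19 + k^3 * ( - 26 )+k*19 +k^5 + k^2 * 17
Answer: B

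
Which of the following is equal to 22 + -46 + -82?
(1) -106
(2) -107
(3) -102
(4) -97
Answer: 1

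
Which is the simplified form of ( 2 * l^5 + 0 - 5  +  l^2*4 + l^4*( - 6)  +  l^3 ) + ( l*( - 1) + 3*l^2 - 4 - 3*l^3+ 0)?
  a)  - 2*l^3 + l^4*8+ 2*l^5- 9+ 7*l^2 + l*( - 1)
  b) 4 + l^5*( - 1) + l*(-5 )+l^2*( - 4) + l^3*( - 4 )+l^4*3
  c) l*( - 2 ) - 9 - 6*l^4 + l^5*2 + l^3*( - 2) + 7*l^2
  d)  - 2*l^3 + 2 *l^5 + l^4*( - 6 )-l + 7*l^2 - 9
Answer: d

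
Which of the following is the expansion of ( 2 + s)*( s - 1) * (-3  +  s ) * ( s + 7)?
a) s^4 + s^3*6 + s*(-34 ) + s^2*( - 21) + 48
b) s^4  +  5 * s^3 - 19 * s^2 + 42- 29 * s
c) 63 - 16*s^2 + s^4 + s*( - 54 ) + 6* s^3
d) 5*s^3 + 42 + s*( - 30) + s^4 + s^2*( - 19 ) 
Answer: b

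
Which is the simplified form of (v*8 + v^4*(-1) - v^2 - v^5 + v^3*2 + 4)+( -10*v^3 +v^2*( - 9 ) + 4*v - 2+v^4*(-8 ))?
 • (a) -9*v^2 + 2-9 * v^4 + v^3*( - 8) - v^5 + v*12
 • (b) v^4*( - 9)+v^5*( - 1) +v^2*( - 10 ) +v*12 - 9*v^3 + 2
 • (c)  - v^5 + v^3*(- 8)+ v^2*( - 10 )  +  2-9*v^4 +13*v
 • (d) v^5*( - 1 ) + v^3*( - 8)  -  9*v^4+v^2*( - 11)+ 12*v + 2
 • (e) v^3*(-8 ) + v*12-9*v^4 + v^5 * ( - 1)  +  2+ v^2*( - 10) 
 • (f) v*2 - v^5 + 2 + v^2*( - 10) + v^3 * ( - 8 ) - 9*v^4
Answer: e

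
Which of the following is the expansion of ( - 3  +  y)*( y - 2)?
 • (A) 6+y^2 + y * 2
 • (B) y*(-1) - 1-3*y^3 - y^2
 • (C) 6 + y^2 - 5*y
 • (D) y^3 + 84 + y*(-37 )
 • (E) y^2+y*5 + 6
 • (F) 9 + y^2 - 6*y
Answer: C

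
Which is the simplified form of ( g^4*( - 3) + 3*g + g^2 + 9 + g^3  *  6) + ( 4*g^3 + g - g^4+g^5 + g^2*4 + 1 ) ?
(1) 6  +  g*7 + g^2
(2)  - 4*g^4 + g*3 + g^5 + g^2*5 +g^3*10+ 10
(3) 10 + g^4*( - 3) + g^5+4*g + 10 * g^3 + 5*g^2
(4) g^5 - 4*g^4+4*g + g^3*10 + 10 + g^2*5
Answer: 4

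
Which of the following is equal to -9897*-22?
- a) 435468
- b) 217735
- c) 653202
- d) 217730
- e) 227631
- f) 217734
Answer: f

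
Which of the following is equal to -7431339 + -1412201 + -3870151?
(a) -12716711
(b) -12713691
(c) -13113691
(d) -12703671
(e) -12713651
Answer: b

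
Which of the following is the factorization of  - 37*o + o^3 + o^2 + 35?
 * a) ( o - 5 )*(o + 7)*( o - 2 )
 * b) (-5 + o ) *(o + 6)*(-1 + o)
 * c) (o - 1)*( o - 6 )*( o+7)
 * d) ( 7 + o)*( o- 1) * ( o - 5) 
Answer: d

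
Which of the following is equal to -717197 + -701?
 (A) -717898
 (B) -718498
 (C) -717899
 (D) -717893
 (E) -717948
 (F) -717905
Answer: A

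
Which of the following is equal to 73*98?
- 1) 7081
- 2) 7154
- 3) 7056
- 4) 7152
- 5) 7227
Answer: 2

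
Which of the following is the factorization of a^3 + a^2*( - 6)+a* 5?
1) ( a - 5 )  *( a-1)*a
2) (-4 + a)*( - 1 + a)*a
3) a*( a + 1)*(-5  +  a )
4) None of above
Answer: 1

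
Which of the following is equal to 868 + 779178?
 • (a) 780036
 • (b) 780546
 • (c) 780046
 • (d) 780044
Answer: c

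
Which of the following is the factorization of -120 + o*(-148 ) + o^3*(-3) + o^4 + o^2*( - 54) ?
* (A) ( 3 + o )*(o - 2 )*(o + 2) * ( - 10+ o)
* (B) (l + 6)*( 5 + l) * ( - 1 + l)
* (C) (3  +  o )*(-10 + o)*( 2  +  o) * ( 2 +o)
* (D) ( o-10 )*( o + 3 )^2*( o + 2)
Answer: C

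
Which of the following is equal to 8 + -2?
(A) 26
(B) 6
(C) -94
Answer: B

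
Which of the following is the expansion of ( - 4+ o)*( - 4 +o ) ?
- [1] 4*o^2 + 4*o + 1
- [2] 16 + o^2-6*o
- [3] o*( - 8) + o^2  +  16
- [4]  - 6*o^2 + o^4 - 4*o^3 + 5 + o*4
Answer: 3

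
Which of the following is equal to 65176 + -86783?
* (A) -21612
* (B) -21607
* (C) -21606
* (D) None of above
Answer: B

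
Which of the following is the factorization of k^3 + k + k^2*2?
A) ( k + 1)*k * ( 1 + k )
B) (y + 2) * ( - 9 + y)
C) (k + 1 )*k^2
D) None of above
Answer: A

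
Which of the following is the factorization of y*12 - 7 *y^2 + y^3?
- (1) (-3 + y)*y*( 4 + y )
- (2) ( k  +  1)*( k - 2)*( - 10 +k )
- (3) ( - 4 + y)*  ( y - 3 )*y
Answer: 3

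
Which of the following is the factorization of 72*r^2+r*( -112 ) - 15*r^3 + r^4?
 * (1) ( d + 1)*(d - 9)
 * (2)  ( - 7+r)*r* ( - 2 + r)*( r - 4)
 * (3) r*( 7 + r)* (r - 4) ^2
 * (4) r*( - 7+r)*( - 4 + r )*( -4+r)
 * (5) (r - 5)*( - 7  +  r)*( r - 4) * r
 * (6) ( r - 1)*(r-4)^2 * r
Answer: 4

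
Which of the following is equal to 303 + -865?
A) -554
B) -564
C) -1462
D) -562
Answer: D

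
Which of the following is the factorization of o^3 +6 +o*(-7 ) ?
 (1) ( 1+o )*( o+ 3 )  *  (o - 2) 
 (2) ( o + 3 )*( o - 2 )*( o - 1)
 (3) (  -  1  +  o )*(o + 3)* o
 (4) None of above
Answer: 2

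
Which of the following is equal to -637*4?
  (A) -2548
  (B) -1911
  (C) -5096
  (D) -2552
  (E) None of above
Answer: A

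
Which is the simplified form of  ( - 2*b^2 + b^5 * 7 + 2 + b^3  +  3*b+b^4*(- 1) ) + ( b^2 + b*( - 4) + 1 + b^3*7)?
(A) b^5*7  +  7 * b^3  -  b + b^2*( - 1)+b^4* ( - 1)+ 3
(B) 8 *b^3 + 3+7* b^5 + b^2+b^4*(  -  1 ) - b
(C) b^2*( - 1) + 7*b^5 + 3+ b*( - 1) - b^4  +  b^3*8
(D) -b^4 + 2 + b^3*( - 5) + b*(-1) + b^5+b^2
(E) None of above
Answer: C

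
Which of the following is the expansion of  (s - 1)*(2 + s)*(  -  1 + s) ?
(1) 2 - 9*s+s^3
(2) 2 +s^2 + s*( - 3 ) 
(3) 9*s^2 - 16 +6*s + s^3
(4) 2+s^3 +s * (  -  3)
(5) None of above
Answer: 4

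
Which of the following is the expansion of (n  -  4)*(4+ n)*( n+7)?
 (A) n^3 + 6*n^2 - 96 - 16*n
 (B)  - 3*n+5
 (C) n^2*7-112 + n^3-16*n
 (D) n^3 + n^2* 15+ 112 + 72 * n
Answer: C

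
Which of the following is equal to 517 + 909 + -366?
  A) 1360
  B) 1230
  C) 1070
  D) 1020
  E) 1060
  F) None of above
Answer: E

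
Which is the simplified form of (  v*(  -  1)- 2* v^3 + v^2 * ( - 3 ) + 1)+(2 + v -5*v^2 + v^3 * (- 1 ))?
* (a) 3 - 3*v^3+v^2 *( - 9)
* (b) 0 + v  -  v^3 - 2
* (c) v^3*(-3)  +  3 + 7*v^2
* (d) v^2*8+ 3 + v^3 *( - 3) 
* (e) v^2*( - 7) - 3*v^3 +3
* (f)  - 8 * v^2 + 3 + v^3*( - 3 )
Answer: f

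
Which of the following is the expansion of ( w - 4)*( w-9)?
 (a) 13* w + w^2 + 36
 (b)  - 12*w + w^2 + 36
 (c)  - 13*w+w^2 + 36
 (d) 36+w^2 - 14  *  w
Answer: c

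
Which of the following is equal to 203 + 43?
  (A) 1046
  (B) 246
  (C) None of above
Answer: B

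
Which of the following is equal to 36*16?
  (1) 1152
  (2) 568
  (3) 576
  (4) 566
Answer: 3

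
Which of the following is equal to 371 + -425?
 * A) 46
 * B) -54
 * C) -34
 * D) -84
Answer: B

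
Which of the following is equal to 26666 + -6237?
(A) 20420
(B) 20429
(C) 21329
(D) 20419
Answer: B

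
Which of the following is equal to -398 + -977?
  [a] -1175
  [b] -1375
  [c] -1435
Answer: b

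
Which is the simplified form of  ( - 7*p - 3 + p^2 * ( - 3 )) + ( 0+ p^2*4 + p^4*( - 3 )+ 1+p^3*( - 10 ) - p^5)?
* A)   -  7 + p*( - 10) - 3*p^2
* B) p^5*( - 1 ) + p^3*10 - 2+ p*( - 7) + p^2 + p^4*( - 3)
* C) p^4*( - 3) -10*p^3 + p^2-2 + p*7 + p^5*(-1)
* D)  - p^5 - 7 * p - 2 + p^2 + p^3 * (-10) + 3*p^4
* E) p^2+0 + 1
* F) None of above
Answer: F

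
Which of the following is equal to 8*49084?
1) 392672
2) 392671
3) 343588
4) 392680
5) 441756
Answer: 1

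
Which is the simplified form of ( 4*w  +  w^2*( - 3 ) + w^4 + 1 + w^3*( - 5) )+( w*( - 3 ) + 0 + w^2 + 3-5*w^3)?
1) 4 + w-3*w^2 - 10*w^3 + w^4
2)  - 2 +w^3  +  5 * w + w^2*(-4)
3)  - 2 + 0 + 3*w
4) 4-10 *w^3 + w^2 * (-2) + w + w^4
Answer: 4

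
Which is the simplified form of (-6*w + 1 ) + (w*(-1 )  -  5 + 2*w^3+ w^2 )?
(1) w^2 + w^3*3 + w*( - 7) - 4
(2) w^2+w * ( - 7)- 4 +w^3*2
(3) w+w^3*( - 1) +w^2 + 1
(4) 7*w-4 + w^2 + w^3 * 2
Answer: 2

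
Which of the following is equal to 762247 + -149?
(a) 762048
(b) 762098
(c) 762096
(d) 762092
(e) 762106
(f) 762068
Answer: b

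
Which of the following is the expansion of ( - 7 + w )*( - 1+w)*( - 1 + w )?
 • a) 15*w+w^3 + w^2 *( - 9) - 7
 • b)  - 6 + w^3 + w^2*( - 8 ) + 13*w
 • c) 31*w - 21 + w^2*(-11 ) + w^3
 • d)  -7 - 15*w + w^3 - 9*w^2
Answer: a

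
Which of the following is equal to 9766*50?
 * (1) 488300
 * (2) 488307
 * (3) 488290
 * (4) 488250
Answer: 1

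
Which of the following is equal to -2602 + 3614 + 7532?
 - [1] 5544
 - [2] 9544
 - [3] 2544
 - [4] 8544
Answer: 4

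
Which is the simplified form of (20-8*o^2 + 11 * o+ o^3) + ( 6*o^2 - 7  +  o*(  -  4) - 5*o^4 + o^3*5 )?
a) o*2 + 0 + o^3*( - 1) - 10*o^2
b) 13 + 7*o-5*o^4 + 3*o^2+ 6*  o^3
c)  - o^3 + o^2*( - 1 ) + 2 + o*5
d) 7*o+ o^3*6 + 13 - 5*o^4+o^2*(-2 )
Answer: d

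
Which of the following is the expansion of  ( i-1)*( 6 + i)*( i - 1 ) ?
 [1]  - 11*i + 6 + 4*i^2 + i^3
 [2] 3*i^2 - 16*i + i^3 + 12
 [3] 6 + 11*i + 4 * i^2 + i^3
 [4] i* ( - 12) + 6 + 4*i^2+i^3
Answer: 1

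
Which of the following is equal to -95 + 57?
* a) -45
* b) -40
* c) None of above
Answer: c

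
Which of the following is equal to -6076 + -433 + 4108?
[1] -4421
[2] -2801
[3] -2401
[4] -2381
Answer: 3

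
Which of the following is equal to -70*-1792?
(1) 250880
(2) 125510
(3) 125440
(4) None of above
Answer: 3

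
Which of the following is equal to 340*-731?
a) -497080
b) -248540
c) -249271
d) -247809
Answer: b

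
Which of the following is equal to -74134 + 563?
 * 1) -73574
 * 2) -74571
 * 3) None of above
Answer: 3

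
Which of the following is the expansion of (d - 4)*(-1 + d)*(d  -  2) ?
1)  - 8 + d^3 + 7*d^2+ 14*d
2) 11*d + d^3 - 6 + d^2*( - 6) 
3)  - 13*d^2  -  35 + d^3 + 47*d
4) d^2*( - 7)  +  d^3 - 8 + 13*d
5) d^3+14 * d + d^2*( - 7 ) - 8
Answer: 5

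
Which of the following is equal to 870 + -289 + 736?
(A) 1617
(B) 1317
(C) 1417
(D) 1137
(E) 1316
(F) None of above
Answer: B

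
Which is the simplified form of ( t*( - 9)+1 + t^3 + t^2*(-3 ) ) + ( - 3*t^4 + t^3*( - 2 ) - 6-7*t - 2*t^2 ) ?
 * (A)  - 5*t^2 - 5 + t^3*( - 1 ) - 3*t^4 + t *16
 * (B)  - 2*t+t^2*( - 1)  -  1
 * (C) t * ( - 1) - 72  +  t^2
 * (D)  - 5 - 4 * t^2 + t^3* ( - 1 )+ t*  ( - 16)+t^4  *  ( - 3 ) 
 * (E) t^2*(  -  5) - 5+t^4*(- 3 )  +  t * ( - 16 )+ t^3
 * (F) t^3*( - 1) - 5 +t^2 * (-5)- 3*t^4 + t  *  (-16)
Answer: F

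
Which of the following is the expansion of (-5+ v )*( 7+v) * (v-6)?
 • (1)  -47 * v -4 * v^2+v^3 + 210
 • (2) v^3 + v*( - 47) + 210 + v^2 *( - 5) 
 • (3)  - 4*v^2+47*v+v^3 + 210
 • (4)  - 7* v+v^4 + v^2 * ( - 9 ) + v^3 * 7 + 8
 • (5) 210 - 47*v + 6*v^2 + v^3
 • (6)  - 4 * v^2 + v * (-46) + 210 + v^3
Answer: 1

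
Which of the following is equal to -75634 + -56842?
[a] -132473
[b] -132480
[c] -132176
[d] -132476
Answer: d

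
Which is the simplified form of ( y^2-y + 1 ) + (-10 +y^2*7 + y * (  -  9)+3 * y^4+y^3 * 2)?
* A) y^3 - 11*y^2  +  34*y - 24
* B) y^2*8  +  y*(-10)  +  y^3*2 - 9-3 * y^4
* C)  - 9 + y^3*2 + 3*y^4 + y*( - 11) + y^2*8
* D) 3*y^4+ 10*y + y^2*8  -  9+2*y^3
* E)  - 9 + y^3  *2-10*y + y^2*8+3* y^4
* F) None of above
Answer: E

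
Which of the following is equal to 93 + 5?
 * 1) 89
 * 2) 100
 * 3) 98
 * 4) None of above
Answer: 3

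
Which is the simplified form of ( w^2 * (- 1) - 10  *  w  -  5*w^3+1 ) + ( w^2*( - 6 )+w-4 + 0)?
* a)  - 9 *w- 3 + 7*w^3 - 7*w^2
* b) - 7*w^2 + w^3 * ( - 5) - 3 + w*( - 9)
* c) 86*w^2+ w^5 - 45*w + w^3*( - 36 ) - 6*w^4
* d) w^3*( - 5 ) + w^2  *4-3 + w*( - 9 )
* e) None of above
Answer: b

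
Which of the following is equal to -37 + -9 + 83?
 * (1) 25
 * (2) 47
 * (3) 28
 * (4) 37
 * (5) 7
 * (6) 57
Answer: 4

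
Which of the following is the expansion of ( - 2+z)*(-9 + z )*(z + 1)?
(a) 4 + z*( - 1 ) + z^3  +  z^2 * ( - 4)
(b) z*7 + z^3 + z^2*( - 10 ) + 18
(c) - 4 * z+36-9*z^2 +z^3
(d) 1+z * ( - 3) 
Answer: b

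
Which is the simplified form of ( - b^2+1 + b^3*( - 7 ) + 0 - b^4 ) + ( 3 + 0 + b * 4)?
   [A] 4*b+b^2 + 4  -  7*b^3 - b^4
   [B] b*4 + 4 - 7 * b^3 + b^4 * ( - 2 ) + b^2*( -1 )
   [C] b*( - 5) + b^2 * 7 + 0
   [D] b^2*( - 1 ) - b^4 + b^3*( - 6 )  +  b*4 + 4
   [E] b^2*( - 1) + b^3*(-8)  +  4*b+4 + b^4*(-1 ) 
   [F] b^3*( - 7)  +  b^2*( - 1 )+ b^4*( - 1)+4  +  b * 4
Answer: F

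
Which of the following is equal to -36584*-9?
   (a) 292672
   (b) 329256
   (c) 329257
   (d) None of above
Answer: b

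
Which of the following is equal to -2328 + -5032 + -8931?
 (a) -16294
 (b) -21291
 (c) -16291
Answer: c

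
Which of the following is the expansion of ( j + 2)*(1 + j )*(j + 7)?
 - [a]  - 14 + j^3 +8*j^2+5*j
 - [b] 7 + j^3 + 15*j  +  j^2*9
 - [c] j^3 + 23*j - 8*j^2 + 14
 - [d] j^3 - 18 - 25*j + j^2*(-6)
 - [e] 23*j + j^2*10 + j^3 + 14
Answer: e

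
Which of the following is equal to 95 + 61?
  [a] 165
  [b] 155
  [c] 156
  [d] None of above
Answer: c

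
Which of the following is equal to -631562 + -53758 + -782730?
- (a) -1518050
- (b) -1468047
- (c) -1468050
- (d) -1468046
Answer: c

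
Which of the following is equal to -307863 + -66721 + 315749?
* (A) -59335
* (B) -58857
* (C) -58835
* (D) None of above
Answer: C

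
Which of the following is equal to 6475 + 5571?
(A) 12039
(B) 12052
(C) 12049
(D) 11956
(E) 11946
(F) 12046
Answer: F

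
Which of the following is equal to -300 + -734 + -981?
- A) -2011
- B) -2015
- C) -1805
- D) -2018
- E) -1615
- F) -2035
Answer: B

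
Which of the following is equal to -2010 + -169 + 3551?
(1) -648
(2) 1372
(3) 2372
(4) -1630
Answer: 2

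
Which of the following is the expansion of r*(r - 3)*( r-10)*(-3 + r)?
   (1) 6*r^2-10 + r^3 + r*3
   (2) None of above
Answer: 2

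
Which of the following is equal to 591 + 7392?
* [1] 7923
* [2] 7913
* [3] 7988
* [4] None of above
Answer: 4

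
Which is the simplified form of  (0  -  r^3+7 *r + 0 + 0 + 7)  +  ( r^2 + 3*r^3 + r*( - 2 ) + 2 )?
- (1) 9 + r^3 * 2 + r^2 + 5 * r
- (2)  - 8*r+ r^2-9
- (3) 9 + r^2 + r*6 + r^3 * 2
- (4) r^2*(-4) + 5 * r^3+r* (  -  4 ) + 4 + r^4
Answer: 1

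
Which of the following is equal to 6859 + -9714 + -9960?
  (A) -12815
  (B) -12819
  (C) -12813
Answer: A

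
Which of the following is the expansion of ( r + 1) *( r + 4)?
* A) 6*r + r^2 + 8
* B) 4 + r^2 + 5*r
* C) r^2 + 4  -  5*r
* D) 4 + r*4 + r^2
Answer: B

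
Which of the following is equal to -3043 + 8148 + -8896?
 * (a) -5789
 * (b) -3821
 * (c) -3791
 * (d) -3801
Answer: c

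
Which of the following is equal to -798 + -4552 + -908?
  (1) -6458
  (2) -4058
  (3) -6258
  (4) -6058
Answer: 3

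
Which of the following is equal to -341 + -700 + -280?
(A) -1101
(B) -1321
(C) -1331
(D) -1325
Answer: B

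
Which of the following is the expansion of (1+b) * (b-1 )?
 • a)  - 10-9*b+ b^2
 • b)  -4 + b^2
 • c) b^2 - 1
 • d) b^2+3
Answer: c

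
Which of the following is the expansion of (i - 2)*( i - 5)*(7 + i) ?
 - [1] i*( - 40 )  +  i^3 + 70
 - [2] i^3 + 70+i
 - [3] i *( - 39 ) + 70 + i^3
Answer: 3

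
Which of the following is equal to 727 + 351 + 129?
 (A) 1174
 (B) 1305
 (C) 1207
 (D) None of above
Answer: C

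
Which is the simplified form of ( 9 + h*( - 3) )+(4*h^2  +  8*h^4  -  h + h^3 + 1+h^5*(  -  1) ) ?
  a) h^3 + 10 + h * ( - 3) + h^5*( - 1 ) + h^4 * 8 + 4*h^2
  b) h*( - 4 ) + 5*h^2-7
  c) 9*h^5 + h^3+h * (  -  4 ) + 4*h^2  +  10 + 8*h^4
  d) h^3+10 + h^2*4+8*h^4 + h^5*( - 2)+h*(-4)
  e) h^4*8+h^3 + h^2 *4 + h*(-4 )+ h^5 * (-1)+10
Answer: e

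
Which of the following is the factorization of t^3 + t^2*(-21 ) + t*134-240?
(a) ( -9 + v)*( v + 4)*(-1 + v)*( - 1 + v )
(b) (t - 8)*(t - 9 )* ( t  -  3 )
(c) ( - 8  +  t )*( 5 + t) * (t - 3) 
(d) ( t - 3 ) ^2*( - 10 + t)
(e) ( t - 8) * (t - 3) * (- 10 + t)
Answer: e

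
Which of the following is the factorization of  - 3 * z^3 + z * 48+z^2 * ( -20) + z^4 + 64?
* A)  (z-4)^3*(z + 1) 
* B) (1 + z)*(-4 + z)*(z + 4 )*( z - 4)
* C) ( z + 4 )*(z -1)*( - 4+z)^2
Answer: B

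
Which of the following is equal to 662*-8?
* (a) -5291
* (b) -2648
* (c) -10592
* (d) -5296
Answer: d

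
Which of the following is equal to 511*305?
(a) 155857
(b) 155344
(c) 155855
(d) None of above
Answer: c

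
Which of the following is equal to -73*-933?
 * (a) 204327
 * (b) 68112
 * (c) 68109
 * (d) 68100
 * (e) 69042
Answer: c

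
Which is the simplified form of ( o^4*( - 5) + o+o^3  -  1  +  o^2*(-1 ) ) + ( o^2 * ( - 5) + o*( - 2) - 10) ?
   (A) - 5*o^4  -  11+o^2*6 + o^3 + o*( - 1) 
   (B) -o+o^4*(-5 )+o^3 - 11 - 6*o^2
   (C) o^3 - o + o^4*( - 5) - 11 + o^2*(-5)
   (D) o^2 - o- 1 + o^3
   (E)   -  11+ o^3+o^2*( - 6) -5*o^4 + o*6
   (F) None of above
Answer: B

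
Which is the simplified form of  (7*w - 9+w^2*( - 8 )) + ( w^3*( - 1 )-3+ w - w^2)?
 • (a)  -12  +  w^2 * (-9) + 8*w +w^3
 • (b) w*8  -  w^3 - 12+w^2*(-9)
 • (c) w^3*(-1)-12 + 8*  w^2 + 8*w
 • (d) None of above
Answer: b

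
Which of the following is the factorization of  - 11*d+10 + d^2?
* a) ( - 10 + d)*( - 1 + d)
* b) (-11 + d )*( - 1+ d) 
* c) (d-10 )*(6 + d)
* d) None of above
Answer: a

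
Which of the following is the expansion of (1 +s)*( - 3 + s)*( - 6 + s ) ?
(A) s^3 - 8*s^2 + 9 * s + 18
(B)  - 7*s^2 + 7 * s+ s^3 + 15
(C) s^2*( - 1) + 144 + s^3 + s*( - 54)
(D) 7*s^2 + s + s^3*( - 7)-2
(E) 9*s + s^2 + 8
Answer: A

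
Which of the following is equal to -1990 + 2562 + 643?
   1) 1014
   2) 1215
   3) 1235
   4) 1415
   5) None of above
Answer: 2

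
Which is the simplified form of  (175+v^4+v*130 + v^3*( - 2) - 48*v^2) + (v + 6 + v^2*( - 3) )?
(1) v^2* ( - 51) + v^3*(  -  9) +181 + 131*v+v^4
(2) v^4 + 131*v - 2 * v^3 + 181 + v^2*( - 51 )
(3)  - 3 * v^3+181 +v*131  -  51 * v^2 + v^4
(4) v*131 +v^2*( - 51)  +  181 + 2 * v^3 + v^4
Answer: 2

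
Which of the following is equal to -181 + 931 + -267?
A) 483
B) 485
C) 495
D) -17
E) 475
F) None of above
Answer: A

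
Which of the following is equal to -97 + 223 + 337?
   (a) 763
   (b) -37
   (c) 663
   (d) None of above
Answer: d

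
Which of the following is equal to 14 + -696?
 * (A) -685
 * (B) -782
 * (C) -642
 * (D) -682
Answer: D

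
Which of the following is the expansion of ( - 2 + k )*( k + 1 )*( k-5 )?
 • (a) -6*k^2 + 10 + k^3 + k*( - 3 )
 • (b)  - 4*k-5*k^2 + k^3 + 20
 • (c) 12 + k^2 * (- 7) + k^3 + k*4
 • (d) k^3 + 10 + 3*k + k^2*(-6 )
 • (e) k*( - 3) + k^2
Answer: d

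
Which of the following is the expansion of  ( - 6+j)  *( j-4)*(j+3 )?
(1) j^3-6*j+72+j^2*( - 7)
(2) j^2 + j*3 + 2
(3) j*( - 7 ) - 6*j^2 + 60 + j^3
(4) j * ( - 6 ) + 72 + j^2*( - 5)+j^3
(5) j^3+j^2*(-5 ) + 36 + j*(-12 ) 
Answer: 1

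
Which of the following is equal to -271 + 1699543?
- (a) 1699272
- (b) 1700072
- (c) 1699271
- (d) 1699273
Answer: a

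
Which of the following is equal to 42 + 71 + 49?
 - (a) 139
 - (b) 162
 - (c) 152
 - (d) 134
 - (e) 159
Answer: b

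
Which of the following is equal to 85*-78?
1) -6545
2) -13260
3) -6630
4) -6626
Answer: 3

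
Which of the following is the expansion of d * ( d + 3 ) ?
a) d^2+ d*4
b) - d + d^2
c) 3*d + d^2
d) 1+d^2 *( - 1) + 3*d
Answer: c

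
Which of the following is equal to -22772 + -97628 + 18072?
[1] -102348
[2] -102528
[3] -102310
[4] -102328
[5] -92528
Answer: 4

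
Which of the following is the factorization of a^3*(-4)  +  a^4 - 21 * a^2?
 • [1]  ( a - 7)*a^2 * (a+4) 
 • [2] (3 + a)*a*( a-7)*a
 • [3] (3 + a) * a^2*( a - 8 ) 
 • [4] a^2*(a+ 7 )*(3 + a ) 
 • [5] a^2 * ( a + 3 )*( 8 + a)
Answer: 2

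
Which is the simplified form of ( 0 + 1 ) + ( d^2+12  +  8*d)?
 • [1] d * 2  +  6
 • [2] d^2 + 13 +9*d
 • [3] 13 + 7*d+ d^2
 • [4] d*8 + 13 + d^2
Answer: 4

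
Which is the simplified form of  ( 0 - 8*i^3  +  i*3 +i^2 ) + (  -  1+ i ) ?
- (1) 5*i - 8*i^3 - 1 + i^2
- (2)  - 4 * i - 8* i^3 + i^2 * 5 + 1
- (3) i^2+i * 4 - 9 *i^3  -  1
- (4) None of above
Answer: 4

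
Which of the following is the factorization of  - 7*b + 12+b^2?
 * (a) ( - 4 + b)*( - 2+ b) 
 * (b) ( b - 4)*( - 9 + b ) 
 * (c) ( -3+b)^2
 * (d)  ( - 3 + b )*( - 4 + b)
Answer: d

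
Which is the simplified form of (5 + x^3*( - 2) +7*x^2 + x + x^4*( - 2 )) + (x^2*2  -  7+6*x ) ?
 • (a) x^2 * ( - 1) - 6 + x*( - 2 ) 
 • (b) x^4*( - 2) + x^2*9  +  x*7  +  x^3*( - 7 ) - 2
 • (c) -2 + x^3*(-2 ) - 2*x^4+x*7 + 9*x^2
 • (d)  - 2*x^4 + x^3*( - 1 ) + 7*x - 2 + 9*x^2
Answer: c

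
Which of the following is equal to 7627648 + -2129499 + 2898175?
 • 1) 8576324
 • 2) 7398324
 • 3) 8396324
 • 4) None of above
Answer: 3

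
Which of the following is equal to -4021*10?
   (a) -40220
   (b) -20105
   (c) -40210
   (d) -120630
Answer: c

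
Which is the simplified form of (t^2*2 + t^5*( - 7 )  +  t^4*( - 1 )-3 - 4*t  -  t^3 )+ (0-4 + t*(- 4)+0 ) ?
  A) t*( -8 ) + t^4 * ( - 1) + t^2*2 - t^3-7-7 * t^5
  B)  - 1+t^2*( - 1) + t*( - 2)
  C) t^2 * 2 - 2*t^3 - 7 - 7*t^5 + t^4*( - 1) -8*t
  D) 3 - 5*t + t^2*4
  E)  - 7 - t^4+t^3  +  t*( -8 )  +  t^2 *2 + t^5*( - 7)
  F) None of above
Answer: A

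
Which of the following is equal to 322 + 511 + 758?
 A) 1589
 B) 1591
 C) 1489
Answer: B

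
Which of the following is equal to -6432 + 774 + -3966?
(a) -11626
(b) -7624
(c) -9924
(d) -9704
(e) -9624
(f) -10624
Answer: e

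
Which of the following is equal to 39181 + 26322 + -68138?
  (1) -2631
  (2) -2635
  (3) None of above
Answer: 2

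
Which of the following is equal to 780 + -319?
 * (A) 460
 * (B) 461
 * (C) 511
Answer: B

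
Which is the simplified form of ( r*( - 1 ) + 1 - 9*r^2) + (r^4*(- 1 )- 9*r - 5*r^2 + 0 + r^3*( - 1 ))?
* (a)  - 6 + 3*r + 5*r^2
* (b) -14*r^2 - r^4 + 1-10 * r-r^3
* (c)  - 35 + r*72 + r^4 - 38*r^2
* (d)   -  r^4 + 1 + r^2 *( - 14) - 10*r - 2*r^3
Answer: b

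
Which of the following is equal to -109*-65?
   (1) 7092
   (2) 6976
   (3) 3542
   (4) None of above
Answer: 4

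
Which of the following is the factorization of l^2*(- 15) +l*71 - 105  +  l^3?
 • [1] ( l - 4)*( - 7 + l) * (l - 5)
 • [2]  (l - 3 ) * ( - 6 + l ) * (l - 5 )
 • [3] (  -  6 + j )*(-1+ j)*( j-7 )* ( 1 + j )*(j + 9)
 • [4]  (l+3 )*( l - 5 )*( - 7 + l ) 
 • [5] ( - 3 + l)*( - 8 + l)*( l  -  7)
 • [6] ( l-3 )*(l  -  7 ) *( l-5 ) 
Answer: 6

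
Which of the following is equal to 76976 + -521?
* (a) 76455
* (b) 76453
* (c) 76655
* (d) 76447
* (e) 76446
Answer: a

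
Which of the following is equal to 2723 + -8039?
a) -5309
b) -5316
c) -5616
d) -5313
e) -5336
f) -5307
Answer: b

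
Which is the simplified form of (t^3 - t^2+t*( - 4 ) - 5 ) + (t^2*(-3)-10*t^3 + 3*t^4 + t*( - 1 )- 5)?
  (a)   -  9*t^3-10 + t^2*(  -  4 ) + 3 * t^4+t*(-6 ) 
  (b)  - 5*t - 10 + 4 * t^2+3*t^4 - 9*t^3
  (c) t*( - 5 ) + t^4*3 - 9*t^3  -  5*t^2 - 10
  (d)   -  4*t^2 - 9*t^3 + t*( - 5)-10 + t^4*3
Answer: d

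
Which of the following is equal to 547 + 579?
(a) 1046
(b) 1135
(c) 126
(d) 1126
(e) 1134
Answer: d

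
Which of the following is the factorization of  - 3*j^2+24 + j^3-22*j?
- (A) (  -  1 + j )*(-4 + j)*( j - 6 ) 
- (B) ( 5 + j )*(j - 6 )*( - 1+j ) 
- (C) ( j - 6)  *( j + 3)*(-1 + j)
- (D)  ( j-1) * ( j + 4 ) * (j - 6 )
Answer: D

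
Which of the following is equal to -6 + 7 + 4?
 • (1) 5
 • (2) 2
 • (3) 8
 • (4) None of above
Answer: 1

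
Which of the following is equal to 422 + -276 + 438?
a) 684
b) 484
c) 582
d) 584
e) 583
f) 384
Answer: d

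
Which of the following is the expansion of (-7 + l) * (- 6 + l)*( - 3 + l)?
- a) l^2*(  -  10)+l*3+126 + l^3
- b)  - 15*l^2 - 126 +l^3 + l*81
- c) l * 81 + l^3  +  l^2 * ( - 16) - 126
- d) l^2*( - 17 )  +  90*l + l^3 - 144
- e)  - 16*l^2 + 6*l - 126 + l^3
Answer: c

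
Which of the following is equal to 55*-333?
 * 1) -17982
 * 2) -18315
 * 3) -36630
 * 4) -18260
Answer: 2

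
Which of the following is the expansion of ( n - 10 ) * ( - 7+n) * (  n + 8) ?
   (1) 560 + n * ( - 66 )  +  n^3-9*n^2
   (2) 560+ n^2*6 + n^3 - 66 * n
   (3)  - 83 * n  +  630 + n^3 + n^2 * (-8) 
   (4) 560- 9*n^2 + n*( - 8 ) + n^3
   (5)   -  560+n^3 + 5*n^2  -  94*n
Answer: 1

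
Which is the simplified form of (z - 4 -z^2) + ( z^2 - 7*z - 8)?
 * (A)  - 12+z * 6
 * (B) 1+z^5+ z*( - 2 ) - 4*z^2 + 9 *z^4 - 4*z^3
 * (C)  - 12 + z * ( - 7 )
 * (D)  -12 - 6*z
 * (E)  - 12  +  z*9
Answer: D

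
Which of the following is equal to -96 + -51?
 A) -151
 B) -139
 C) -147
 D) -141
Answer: C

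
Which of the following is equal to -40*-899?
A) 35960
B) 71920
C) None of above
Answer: A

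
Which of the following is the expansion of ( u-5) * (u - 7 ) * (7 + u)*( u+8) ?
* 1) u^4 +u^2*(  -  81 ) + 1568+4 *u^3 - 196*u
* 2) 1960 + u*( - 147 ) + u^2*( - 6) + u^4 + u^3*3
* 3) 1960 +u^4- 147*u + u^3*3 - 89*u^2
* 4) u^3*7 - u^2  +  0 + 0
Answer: 3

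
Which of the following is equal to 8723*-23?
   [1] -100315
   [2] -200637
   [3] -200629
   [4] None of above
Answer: 3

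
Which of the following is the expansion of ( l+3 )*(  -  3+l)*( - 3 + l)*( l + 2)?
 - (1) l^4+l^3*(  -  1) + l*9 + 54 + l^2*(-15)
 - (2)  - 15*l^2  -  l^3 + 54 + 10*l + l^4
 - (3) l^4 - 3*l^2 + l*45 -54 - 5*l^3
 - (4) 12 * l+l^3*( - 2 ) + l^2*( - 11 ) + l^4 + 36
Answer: 1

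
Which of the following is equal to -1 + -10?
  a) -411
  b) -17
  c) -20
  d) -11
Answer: d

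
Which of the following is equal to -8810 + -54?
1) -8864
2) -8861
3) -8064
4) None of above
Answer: 1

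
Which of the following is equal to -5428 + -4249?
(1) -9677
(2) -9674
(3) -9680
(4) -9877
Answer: 1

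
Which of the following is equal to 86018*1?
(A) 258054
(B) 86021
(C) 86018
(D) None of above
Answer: C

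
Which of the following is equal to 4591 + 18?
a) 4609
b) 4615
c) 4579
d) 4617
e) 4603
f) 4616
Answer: a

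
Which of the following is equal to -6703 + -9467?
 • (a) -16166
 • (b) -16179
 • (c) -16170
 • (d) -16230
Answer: c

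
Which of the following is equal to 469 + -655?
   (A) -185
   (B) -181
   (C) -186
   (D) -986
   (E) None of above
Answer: C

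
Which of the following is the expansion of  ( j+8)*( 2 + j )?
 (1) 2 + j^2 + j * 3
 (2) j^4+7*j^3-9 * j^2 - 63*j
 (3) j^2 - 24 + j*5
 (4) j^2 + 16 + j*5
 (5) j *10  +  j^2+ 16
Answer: 5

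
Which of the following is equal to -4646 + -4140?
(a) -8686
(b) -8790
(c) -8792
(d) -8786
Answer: d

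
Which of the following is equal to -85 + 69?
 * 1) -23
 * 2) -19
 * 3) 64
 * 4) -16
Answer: 4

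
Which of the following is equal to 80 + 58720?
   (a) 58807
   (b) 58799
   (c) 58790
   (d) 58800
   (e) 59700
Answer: d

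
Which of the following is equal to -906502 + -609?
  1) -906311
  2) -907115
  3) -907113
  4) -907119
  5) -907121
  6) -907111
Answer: 6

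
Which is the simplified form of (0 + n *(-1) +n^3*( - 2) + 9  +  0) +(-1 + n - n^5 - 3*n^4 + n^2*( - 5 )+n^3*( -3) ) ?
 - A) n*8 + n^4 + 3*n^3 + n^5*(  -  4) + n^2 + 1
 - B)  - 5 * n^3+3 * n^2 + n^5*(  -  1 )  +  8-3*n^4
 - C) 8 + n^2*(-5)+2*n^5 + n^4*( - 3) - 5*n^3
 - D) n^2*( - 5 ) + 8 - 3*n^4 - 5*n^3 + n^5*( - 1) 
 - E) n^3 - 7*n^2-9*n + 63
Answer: D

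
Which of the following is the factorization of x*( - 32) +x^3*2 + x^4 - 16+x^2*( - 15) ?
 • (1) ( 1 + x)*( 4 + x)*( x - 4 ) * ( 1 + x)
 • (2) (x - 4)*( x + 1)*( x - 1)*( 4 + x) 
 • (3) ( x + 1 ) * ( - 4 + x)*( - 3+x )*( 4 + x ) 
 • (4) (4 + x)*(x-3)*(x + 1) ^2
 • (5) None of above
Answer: 1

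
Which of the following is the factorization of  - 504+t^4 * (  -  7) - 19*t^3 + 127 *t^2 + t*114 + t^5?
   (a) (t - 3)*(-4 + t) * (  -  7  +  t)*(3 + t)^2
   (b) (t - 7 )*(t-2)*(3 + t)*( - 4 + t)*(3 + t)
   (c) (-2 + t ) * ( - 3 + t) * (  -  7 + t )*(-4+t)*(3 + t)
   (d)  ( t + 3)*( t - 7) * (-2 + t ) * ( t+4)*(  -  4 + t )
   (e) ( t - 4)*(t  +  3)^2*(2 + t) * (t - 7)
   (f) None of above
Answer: b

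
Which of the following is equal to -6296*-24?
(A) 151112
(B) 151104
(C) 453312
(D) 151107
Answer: B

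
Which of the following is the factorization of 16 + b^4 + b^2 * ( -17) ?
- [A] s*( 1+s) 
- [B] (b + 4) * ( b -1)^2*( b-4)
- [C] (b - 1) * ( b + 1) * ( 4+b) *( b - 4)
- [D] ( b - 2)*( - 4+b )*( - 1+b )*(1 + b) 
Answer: C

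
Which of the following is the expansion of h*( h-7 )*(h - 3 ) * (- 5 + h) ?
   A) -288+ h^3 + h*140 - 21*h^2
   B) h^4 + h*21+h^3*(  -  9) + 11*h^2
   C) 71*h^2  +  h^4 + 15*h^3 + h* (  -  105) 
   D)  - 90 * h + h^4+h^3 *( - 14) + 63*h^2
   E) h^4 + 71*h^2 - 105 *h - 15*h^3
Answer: E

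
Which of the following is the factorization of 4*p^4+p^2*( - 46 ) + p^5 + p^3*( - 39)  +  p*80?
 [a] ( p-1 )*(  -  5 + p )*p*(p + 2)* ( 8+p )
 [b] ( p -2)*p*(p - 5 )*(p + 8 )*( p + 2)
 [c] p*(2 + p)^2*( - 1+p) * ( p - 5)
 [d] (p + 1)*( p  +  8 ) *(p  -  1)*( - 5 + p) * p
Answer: a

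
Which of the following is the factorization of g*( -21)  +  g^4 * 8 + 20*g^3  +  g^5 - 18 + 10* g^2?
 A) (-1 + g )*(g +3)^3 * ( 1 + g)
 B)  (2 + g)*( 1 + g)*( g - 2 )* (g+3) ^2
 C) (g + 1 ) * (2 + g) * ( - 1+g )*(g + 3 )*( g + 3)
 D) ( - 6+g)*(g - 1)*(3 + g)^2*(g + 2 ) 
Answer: C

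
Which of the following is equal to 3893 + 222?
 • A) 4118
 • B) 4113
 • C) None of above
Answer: C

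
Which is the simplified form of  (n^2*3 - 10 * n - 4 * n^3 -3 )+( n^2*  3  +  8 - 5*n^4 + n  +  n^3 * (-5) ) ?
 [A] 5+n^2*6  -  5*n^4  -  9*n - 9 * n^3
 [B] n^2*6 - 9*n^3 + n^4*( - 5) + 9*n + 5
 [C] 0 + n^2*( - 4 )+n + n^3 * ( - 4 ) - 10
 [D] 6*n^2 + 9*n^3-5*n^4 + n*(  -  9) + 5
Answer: A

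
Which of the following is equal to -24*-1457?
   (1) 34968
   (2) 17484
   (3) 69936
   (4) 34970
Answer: 1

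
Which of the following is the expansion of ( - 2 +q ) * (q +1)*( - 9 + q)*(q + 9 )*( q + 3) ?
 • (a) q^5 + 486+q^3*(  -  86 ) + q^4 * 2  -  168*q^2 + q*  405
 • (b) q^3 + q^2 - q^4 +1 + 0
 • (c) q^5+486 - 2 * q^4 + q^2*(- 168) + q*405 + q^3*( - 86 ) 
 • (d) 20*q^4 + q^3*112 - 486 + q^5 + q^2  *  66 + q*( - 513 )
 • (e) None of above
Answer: a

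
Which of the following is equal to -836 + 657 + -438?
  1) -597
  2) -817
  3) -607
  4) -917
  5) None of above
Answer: 5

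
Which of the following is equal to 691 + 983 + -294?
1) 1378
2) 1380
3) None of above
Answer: 2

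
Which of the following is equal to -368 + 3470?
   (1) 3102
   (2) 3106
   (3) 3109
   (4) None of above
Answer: 1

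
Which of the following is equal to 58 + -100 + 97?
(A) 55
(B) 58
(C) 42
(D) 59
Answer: A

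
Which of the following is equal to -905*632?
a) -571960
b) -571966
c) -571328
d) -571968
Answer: a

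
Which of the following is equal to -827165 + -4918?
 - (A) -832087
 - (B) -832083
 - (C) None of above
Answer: B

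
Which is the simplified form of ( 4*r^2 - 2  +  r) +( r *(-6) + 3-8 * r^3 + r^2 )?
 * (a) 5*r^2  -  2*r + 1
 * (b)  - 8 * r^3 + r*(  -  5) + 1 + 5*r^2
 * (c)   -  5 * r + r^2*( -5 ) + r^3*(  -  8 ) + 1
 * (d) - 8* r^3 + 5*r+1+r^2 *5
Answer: b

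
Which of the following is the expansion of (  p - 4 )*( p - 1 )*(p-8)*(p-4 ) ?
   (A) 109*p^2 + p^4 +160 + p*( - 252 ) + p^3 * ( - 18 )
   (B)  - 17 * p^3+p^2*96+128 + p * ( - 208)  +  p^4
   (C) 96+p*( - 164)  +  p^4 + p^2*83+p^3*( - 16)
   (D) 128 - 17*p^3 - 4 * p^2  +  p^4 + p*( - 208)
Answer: B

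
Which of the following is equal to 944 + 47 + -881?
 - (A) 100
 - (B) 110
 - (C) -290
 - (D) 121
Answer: B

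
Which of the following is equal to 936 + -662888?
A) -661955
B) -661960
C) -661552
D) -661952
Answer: D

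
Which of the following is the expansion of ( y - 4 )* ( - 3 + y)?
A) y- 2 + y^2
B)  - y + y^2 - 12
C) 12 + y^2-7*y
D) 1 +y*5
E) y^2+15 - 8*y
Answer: C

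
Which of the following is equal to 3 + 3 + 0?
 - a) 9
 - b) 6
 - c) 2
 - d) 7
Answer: b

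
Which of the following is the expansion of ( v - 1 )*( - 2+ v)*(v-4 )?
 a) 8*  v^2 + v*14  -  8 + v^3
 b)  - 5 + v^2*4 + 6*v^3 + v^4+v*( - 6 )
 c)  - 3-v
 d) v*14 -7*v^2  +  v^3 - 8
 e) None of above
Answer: d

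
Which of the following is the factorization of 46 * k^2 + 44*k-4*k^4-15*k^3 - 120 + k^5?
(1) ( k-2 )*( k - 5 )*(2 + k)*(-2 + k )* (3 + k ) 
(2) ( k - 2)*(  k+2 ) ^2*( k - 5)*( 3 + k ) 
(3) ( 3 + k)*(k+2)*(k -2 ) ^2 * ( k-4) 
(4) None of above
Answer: 1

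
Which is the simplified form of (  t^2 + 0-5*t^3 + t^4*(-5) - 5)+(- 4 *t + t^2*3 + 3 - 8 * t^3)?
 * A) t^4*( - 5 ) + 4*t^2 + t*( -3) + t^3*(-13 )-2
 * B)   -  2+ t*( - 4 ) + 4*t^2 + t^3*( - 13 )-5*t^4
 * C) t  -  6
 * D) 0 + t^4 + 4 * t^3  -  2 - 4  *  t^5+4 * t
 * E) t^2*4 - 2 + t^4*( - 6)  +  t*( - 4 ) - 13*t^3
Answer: B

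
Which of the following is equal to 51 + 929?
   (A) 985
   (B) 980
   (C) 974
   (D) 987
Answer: B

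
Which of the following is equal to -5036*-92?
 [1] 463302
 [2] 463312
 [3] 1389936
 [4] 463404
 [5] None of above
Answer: 2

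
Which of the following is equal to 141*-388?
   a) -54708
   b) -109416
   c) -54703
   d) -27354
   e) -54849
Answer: a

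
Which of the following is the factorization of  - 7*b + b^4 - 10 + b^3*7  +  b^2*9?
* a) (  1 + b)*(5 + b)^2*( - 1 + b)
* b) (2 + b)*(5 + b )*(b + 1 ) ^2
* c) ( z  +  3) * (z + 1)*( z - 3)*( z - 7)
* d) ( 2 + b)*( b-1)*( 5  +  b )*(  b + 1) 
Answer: d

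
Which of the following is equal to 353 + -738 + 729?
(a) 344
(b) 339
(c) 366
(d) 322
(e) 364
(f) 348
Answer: a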